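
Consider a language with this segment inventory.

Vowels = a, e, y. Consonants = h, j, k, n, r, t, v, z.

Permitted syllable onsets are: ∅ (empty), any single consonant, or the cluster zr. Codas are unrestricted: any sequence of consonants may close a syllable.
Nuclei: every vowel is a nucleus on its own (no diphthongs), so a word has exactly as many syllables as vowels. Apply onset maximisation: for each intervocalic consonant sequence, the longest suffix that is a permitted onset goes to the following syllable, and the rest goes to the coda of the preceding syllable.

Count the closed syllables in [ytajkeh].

2

The vowels are y, a, e — 3 nuclei, so 3 syllables.
Between /y/ (V1) and /a/ (V2): /t/ is a single consonant, so it becomes the next onset.
Between /a/ (V2) and /e/ (V3): /jk/; trying suffixes from longest down, /k/ is the first permitted one, so coda /j/ | onset /k/.
Result: y.taj.keh.
Classifying each syllable: /y/ (open), /taj/ (closed), /keh/ (closed).
Closed syllables: 2.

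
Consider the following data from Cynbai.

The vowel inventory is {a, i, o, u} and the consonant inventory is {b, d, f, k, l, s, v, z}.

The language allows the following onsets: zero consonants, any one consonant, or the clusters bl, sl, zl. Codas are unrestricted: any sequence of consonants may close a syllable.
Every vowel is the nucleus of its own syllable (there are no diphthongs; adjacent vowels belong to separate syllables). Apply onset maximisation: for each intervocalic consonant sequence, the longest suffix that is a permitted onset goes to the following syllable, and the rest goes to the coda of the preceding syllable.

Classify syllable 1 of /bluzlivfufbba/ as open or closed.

The vowels are u, i, u, a — 4 nuclei, so 4 syllables.
σ1/σ2 boundary: cluster /zl/ — /zl/ is itself a permitted onset, so the whole cluster goes right; preceding coda = ∅.
σ2/σ3 boundary: /vf/ — longest licit onset from the right is /f/, leaving /v/ as coda.
σ3/σ4 boundary: /fbb/; trying suffixes from longest down, /b/ is the first permitted one, so coda /fb/ | onset /b/.
Result: blu.zliv.fufb.ba.
Syllable 1 is /blu/; it ends in its nucleus with no coda, so it is open.

open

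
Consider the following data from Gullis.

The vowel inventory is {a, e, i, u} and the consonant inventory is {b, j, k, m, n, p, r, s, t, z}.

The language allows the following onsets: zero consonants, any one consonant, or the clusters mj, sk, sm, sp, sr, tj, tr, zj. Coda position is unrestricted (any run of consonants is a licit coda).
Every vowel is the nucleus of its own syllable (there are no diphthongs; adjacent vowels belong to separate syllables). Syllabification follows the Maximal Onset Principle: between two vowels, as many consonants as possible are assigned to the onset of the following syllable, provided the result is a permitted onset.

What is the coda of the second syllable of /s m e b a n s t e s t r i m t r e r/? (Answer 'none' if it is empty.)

ns

The vowels are e, a, e, i, e — 5 nuclei, so 5 syllables.
σ1/σ2 boundary: /b/ is a single consonant, so it becomes the next onset.
σ2/σ3 boundary: /nst/; trying suffixes from longest down, /t/ is the first permitted one, so coda /ns/ | onset /t/.
σ3/σ4 boundary: /str/; trying suffixes from longest down, /tr/ is the first permitted one, so coda /s/ | onset /tr/.
σ4/σ5 boundary: /mtr/ — longest licit onset from the right is /tr/, leaving /m/ as coda.
Putting it together: sme.bans.tes.trim.trer.
Syllable 2 is /bans/: onset /b/, nucleus /a/, coda /ns/.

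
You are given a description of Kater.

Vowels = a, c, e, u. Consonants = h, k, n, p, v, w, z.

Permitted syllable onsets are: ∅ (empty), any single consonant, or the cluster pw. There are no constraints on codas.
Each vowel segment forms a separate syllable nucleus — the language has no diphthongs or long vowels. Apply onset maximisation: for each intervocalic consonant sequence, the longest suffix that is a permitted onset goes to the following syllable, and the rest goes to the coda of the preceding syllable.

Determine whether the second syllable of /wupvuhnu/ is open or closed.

closed

Nuclei (vowels): u, u, u → 3 syllables.
Between /u/ (V1) and /u/ (V2): /pv/ splits as /p/ + /v/ (/v/ is the longest suffix that is a licit onset).
Between /u/ (V2) and /u/ (V3): /hn/ — longest licit onset from the right is /n/, leaving /h/ as coda.
Putting it together: wup.vuh.nu.
Syllable 2 is /vuh/ with coda /h/, so it is closed.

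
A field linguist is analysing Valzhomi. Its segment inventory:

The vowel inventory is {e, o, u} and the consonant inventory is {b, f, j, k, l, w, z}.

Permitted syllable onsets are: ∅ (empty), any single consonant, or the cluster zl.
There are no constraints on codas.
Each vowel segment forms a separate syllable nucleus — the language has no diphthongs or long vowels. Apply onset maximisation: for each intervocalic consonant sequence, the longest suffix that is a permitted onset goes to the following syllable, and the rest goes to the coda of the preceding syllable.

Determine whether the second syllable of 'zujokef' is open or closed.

open

The vowels are u, o, e — 3 nuclei, so 3 syllables.
/u…o/ gap (V1→V2): /j/ is a single consonant, so it becomes the next onset.
/o…e/ gap (V2→V3): just /k/ — single C goes to the following onset.
Result: zu.jo.kef.
Syllable 2 is /jo/; it ends in its nucleus with no coda, so it is open.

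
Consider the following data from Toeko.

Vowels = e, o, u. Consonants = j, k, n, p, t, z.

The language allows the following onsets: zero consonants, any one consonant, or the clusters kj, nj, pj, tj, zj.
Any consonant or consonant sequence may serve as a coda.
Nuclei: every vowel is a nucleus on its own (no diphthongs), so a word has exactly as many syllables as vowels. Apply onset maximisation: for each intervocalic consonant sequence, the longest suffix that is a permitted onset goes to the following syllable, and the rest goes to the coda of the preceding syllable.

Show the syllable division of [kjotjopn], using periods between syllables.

kjo.tjopn

Vowels present: o, o; each is a nucleus, giving 2 syllables.
Between /o/ (V1) and /o/ (V2): /tj/ is a licit onset in full, so it all attaches to the next syllable.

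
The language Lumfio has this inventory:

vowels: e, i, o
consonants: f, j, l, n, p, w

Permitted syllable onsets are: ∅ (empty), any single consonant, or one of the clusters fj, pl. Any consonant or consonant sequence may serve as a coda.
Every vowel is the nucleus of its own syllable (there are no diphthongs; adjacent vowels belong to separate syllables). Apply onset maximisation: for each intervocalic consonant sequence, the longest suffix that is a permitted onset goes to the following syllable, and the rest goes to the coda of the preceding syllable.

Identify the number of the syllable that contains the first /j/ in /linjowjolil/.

The vowels are i, o, o, i — 4 nuclei, so 4 syllables.
Between /i/ (V1) and /o/ (V2): /nj/; trying suffixes from longest down, /j/ is the first permitted one, so coda /n/ | onset /j/.
Between /o/ (V2) and /o/ (V3): /wj/; trying suffixes from longest down, /j/ is the first permitted one, so coda /w/ | onset /j/.
Between /o/ (V3) and /i/ (V4): just /l/ — single C goes to the following onset.
Putting it together: lin.jow.jo.lil.
The first /j/ is in the onset of syllable 2 (/jow/).

2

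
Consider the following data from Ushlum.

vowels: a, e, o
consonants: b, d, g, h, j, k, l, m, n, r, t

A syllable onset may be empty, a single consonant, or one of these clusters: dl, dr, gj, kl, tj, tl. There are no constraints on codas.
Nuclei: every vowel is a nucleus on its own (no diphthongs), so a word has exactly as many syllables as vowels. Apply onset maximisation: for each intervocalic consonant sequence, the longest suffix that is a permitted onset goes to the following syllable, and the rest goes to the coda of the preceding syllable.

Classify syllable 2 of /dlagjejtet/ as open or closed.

closed

The vowels are a, e, e — 3 nuclei, so 3 syllables.
σ1/σ2 boundary: cluster /gj/ — /gj/ is itself a permitted onset, so the whole cluster goes right; preceding coda = ∅.
σ2/σ3 boundary: cluster /jt/ — the longest permitted-onset suffix is /t/; onset = /t/, preceding coda = /j/.
So the parse is dla.gjej.tet.
Syllable 2 is /gjej/ with coda /j/, so it is closed.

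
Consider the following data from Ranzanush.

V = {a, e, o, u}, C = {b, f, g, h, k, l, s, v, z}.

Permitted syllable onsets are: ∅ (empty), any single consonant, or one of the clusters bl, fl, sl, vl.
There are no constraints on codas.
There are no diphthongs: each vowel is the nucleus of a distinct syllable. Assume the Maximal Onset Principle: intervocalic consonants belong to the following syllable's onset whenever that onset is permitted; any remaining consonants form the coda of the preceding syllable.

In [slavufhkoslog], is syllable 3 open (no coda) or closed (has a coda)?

Vowels present: a, u, o, o; each is a nucleus, giving 4 syllables.
σ1/σ2 boundary: just /v/ — single C goes to the following onset.
σ2/σ3 boundary: /fhk/ splits as /fh/ + /k/ (/k/ is the longest suffix that is a licit onset).
σ3/σ4 boundary: /sl/ — entire cluster is a permitted onset → onset /sl/, coda ∅.
Result: sla.vufh.ko.slog.
Syllable 3 is /ko/; it ends in its nucleus with no coda, so it is open.

open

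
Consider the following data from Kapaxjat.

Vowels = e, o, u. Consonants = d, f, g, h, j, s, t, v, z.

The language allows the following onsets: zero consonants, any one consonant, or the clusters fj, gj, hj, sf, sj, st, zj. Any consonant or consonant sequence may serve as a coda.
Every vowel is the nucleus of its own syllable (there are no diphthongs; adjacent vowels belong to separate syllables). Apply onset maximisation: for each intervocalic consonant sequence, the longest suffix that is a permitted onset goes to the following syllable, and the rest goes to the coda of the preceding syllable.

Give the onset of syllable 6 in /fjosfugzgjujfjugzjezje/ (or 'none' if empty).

zj

Nuclei (vowels): o, u, u, u, e, e → 6 syllables.
V1 /o/ – V2 /u/: /sf/ — entire cluster is a permitted onset → onset /sf/, coda ∅.
V2 /u/ – V3 /u/: cluster /gzgj/ — the longest permitted-onset suffix is /gj/; onset = /gj/, preceding coda = /gz/.
V3 /u/ – V4 /u/: /jfj/; trying suffixes from longest down, /fj/ is the first permitted one, so coda /j/ | onset /fj/.
V4 /u/ – V5 /e/: /gzj/ splits as /g/ + /zj/ (/zj/ is the longest suffix that is a licit onset).
V5 /e/ – V6 /e/: /zj/ is a licit onset in full, so it all attaches to the next syllable.
So the parse is fjo.sfugz.gjuj.fjug.zje.zje.
Syllable 6 is /zje/: onset /zj/, nucleus /e/, coda ∅.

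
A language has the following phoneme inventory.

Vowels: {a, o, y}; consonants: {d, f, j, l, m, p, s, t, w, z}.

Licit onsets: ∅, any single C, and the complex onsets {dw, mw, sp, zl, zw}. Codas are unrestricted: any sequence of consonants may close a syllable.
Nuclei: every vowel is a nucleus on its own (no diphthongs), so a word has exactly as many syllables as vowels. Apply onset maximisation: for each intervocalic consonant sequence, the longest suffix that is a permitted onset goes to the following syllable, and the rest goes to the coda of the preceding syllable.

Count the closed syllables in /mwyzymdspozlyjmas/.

The vowels are y, y, o, y, a — 5 nuclei, so 5 syllables.
V1 /y/ – V2 /y/: /z/ → onset of the next syllable (single consonants are always licit onsets).
V2 /y/ – V3 /o/: cluster /mdsp/ — the longest permitted-onset suffix is /sp/; onset = /sp/, preceding coda = /md/.
V3 /o/ – V4 /y/: /zl/ — entire cluster is a permitted onset → onset /zl/, coda ∅.
V4 /y/ – V5 /a/: /jm/ — longest licit onset from the right is /m/, leaving /j/ as coda.
Result: mwy.zymd.spo.zlyj.mas.
Classifying each syllable: /mwy/ (open), /zymd/ (closed), /spo/ (open), /zlyj/ (closed), /mas/ (closed).
Closed syllables: 3.

3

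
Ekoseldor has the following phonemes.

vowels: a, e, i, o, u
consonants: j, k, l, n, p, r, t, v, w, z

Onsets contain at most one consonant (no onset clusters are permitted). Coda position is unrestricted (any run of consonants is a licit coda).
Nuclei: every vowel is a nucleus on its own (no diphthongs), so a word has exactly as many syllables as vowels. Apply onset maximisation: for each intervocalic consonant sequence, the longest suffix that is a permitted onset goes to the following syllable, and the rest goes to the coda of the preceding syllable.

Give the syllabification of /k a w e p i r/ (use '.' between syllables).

ka.we.pir

The vowels are a, e, i — 3 nuclei, so 3 syllables.
σ1/σ2 boundary: just /w/ — single C goes to the following onset.
σ2/σ3 boundary: just /p/ — single C goes to the following onset.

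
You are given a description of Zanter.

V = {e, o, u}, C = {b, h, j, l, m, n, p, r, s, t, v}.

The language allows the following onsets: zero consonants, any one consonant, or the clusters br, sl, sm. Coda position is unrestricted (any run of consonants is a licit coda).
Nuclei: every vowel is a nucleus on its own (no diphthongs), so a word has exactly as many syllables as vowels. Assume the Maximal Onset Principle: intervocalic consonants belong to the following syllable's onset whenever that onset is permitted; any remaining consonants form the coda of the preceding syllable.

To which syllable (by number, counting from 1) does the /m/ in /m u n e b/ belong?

Vowels present: u, e; each is a nucleus, giving 2 syllables.
V1 /u/ – V2 /e/: just /n/ — single C goes to the following onset.
So the parse is mu.neb.
The /m/ is in the onset of syllable 1 (/mu/).

1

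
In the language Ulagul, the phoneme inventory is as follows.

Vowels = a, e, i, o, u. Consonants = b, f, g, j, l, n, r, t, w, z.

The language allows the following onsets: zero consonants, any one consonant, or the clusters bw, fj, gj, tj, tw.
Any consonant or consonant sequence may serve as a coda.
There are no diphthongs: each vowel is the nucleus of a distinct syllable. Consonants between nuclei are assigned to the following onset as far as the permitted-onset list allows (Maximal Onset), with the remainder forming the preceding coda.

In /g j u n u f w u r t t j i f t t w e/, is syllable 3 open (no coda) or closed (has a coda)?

closed

Vowels present: u, u, u, i, e; each is a nucleus, giving 5 syllables.
V1 /u/ – V2 /u/: /n/ is a single consonant, so it becomes the next onset.
V2 /u/ – V3 /u/: /fw/; trying suffixes from longest down, /w/ is the first permitted one, so coda /f/ | onset /w/.
V3 /u/ – V4 /i/: cluster /rttj/ — the longest permitted-onset suffix is /tj/; onset = /tj/, preceding coda = /rt/.
V4 /i/ – V5 /e/: /fttw/; trying suffixes from longest down, /tw/ is the first permitted one, so coda /ft/ | onset /tw/.
Result: gju.nuf.wurt.tjift.twe.
Syllable 3 is /wurt/ with coda /rt/, so it is closed.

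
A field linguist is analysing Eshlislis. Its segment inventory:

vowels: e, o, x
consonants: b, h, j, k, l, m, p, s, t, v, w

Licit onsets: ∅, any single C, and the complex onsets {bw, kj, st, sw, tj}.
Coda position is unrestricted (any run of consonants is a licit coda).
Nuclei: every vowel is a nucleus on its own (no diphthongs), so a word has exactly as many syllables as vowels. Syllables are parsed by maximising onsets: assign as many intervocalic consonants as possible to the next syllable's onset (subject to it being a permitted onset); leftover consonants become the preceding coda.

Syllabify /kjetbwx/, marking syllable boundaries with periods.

kjet.bwx

The vowels are e, x — 2 nuclei, so 2 syllables.
σ1/σ2 boundary: /tbw/ — longest licit onset from the right is /bw/, leaving /t/ as coda.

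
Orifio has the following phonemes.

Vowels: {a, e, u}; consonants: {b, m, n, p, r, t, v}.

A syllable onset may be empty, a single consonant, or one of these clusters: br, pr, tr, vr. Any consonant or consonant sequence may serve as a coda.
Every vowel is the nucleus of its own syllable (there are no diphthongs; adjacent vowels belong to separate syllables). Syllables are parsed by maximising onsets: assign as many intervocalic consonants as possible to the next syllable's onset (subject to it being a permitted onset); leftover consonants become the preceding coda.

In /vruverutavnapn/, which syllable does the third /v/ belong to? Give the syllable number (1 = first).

Nuclei (vowels): u, e, u, a, a → 5 syllables.
σ1/σ2 boundary: just /v/ — single C goes to the following onset.
σ2/σ3 boundary: /r/ is a single consonant, so it becomes the next onset.
σ3/σ4 boundary: just /t/ — single C goes to the following onset.
σ4/σ5 boundary: /vn/ — longest licit onset from the right is /n/, leaving /v/ as coda.
Putting it together: vru.ve.ru.tav.napn.
The third /v/ is in the coda of syllable 4 (/tav/).

4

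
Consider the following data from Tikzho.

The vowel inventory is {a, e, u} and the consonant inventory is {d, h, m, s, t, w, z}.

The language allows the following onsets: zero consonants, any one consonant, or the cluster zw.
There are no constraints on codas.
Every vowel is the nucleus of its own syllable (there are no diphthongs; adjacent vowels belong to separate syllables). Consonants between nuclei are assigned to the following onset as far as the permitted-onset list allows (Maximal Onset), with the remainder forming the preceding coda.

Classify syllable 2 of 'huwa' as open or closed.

open

The vowels are u, a — 2 nuclei, so 2 syllables.
/u…a/ gap (V1→V2): /w/ is a single consonant, so it becomes the next onset.
Result: hu.wa.
Syllable 2 is /wa/; it ends in its nucleus with no coda, so it is open.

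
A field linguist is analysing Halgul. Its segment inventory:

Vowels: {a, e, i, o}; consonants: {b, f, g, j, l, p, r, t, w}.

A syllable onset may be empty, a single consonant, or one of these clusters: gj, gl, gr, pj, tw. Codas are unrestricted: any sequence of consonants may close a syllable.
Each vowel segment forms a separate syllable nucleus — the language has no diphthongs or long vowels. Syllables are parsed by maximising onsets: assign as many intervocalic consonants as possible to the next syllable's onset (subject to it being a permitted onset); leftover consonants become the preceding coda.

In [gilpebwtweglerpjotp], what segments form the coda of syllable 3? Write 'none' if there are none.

none

Vowels present: i, e, e, e, o; each is a nucleus, giving 5 syllables.
/i…e/ gap (V1→V2): /lp/ splits as /l/ + /p/ (/p/ is the longest suffix that is a licit onset).
/e…e/ gap (V2→V3): /bwtw/ — longest licit onset from the right is /tw/, leaving /bw/ as coda.
/e…e/ gap (V3→V4): cluster /gl/ — /gl/ is itself a permitted onset, so the whole cluster goes right; preceding coda = ∅.
/e…o/ gap (V4→V5): /rpj/ splits as /r/ + /pj/ (/pj/ is the longest suffix that is a licit onset).
So the parse is gil.pebw.twe.gler.pjotp.
Syllable 3 is /twe/: onset /tw/, nucleus /e/, coda ∅.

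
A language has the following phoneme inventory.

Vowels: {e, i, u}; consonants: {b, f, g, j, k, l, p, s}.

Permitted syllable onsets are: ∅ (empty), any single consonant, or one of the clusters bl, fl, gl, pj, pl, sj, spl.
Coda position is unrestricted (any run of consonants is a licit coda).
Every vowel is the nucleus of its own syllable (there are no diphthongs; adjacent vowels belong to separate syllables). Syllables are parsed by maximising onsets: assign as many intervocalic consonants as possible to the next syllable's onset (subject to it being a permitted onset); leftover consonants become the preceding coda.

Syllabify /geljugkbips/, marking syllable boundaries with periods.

gel.jugk.bips

The vowels are e, u, i — 3 nuclei, so 3 syllables.
σ1/σ2 boundary: /lj/ — longest licit onset from the right is /j/, leaving /l/ as coda.
σ2/σ3 boundary: /gkb/ — longest licit onset from the right is /b/, leaving /gk/ as coda.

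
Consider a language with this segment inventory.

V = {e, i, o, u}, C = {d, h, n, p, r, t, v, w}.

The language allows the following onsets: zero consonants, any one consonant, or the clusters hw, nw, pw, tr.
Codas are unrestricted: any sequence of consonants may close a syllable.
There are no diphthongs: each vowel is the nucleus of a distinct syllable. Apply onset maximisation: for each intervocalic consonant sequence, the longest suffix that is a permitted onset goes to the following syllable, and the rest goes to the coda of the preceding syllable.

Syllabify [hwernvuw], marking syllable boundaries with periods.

The vowels are e, u — 2 nuclei, so 2 syllables.
σ1/σ2 boundary: /rnv/ splits as /rn/ + /v/ (/v/ is the longest suffix that is a licit onset).

hwern.vuw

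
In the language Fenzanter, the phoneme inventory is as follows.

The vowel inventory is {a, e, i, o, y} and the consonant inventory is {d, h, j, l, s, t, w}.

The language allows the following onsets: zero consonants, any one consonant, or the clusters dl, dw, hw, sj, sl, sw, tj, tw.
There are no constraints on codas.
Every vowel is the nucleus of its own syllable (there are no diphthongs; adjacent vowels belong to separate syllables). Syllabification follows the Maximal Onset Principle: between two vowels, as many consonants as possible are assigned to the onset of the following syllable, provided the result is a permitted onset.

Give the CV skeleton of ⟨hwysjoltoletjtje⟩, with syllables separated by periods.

CCV.CCVC.CV.CVCC.CCV

Vowels present: y, o, o, e, e; each is a nucleus, giving 5 syllables.
Between /y/ (V1) and /o/ (V2): /sj/ — entire cluster is a permitted onset → onset /sj/, coda ∅.
Between /o/ (V2) and /o/ (V3): /lt/ splits as /l/ + /t/ (/t/ is the longest suffix that is a licit onset).
Between /o/ (V3) and /e/ (V4): /l/ → onset of the next syllable (single consonants are always licit onsets).
Between /e/ (V4) and /e/ (V5): /tjtj/; trying suffixes from longest down, /tj/ is the first permitted one, so coda /tj/ | onset /tj/.
Result: hwy.sjol.to.letj.tje.
Mapping each syllable to C/V: /hwy/ → CCV, /sjol/ → CCVC, /to/ → CV, /letj/ → CVCC, /tje/ → CCV.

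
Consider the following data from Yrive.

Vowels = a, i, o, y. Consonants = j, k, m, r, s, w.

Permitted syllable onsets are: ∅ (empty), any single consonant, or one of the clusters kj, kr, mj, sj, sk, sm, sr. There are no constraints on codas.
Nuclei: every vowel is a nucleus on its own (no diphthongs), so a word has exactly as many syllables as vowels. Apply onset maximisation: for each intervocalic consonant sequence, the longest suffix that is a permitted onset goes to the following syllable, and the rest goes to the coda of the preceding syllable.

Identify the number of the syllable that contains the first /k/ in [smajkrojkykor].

The vowels are a, o, y, o — 4 nuclei, so 4 syllables.
/a…o/ gap (V1→V2): cluster /jkr/ — the longest permitted-onset suffix is /kr/; onset = /kr/, preceding coda = /j/.
/o…y/ gap (V2→V3): /jk/ — longest licit onset from the right is /k/, leaving /j/ as coda.
/y…o/ gap (V3→V4): /k/ is a single consonant, so it becomes the next onset.
So the parse is smaj.kroj.ky.kor.
The first /k/ is in the onset of syllable 2 (/kroj/).

2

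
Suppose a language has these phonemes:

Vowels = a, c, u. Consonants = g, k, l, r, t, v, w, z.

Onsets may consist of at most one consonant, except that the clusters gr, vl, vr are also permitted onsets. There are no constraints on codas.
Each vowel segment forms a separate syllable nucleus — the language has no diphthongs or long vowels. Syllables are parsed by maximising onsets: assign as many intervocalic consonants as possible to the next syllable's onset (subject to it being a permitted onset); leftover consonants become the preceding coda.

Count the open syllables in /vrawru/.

1

The vowels are a, u — 2 nuclei, so 2 syllables.
V1 /a/ – V2 /u/: /wr/ — longest licit onset from the right is /r/, leaving /w/ as coda.
Result: vraw.ru.
Classifying each syllable: /vraw/ (closed), /ru/ (open).
Open syllables: 1.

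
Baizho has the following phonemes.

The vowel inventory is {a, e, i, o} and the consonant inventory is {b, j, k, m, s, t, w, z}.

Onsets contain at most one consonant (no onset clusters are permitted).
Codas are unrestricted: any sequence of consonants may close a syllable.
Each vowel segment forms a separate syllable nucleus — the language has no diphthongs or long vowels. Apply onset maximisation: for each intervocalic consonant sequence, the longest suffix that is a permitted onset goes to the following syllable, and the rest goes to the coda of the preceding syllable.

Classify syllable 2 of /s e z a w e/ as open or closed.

open

Vowels present: e, a, e; each is a nucleus, giving 3 syllables.
σ1/σ2 boundary: /z/ is a single consonant, so it becomes the next onset.
σ2/σ3 boundary: /w/ → onset of the next syllable (single consonants are always licit onsets).
Syllabification: se.za.we.
Syllable 2 is /za/; it ends in its nucleus with no coda, so it is open.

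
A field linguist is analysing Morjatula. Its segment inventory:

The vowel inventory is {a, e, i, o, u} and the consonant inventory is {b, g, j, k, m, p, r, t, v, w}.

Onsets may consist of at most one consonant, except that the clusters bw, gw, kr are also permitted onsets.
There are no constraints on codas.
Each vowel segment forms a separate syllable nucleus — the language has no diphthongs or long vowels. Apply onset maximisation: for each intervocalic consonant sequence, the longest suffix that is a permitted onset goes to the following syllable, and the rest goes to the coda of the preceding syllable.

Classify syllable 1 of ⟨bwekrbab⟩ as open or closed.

closed

Vowels present: e, a; each is a nucleus, giving 2 syllables.
Between /e/ (V1) and /a/ (V2): /krb/ splits as /kr/ + /b/ (/b/ is the longest suffix that is a licit onset).
Putting it together: bwekr.bab.
Syllable 1 is /bwekr/ with coda /kr/, so it is closed.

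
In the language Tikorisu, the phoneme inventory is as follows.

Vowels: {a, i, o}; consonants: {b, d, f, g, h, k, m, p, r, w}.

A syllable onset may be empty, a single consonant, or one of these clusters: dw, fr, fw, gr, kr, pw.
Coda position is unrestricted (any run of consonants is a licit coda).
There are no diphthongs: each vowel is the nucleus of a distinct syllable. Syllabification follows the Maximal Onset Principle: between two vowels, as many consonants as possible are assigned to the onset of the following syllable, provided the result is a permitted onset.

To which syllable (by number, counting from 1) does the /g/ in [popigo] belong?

3

Vowels present: o, i, o; each is a nucleus, giving 3 syllables.
/o…i/ gap (V1→V2): just /p/ — single C goes to the following onset.
/i…o/ gap (V2→V3): /g/ is a single consonant, so it becomes the next onset.
Syllabification: po.pi.go.
The /g/ is in the onset of syllable 3 (/go/).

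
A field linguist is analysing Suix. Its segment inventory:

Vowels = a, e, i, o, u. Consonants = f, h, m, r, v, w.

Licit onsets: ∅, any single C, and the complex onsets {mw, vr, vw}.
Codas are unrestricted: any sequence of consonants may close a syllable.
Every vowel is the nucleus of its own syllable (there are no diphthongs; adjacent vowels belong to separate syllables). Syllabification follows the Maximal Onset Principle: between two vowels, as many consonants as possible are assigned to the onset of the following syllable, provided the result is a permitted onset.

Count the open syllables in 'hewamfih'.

1

The vowels are e, a, i — 3 nuclei, so 3 syllables.
/e…a/ gap (V1→V2): /w/ is a single consonant, so it becomes the next onset.
/a…i/ gap (V2→V3): cluster /mf/ — the longest permitted-onset suffix is /f/; onset = /f/, preceding coda = /m/.
Result: he.wam.fih.
Classifying each syllable: /he/ (open), /wam/ (closed), /fih/ (closed).
Open syllables: 1.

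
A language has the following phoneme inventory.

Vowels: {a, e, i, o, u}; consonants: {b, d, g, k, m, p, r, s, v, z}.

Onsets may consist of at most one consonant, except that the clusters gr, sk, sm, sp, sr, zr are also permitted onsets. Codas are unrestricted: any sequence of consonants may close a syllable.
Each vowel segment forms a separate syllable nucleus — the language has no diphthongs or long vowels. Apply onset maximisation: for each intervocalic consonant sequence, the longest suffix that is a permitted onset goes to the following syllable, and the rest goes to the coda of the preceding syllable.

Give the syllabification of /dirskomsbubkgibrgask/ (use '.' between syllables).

Nuclei (vowels): i, o, u, i, a → 5 syllables.
V1 /i/ – V2 /o/: /rsk/; trying suffixes from longest down, /sk/ is the first permitted one, so coda /r/ | onset /sk/.
V2 /o/ – V3 /u/: cluster /msb/ — the longest permitted-onset suffix is /b/; onset = /b/, preceding coda = /ms/.
V3 /u/ – V4 /i/: /bkg/; trying suffixes from longest down, /g/ is the first permitted one, so coda /bk/ | onset /g/.
V4 /i/ – V5 /a/: /brg/; trying suffixes from longest down, /g/ is the first permitted one, so coda /br/ | onset /g/.

dir.skoms.bubk.gibr.gask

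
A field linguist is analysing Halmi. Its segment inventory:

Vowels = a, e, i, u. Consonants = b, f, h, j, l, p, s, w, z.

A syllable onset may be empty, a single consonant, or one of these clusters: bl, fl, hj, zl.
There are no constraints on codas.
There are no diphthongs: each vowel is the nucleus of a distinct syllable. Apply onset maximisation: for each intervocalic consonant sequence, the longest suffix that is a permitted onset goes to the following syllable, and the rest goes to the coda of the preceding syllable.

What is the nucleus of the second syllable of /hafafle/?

a

Vowels present: a, a, e; each is a nucleus, giving 3 syllables.
The second nucleus (vowel 2 from the left) is /a/.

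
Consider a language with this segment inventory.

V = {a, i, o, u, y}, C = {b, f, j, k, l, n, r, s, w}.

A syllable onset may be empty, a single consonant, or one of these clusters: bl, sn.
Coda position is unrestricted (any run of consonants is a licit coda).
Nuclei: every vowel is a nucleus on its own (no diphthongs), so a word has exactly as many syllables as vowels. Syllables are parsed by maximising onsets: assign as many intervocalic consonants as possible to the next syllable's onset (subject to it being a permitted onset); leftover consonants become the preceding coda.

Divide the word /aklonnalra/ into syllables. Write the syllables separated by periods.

The vowels are a, o, a, a — 4 nuclei, so 4 syllables.
V1 /a/ – V2 /o/: /kl/; trying suffixes from longest down, /l/ is the first permitted one, so coda /k/ | onset /l/.
V2 /o/ – V3 /a/: cluster /nn/ — the longest permitted-onset suffix is /n/; onset = /n/, preceding coda = /n/.
V3 /a/ – V4 /a/: /lr/ splits as /l/ + /r/ (/r/ is the longest suffix that is a licit onset).

ak.lon.nal.ra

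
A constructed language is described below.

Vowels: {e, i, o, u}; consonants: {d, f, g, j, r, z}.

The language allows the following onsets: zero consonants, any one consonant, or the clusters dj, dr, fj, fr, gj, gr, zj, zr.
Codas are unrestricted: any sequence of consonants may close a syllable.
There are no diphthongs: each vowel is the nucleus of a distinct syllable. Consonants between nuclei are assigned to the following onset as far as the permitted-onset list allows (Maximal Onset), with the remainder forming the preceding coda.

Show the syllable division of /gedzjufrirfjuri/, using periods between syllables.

ged.zju.frir.fju.ri

Nuclei (vowels): e, u, i, u, i → 5 syllables.
σ1/σ2 boundary: /dzj/ splits as /d/ + /zj/ (/zj/ is the longest suffix that is a licit onset).
σ2/σ3 boundary: /fr/ — entire cluster is a permitted onset → onset /fr/, coda ∅.
σ3/σ4 boundary: /rfj/; trying suffixes from longest down, /fj/ is the first permitted one, so coda /r/ | onset /fj/.
σ4/σ5 boundary: /r/ is a single consonant, so it becomes the next onset.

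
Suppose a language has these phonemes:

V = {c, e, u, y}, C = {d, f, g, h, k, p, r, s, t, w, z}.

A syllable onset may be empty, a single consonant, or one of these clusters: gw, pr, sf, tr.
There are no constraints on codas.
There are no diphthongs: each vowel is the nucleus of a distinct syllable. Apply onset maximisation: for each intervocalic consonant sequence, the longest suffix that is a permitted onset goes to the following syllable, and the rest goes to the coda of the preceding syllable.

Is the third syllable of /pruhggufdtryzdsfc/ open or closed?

closed

Nuclei (vowels): u, u, y, c → 4 syllables.
Between /u/ (V1) and /u/ (V2): /hgg/ splits as /hg/ + /g/ (/g/ is the longest suffix that is a licit onset).
Between /u/ (V2) and /y/ (V3): /fdtr/; trying suffixes from longest down, /tr/ is the first permitted one, so coda /fd/ | onset /tr/.
Between /y/ (V3) and /c/ (V4): cluster /zdsf/ — the longest permitted-onset suffix is /sf/; onset = /sf/, preceding coda = /zd/.
Result: pruhg.gufd.tryzd.sfc.
Syllable 3 is /tryzd/ with coda /zd/, so it is closed.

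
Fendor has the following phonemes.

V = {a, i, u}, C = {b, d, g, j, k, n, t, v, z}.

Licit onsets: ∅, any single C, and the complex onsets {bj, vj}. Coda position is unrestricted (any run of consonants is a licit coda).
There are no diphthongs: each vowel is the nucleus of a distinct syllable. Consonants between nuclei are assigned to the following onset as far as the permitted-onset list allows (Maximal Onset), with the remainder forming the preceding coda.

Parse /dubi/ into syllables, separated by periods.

Vowels present: u, i; each is a nucleus, giving 2 syllables.
V1 /u/ – V2 /i/: just /b/ — single C goes to the following onset.

du.bi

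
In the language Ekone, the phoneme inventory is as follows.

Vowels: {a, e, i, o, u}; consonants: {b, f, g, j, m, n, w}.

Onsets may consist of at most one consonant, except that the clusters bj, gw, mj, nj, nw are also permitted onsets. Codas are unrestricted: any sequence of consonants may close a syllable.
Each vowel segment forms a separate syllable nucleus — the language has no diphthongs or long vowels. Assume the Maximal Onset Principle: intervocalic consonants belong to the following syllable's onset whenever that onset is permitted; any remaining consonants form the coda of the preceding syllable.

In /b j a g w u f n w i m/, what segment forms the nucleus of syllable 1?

Vowels present: a, u, i; each is a nucleus, giving 3 syllables.
The first nucleus (vowel 1 from the left) is /a/.

a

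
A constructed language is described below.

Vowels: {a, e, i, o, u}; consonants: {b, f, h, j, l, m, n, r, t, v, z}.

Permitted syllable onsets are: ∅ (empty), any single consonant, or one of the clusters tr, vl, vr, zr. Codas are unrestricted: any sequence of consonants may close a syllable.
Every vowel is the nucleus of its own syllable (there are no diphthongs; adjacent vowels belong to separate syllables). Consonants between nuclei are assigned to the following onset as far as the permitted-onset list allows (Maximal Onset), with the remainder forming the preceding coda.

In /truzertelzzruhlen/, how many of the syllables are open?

1

Nuclei (vowels): u, e, e, u, e → 5 syllables.
σ1/σ2 boundary: just /z/ — single C goes to the following onset.
σ2/σ3 boundary: /rt/ — longest licit onset from the right is /t/, leaving /r/ as coda.
σ3/σ4 boundary: /lzzr/ splits as /lz/ + /zr/ (/zr/ is the longest suffix that is a licit onset).
σ4/σ5 boundary: /hl/ splits as /h/ + /l/ (/l/ is the longest suffix that is a licit onset).
Syllabification: tru.zer.telz.zruh.len.
Classifying each syllable: /tru/ (open), /zer/ (closed), /telz/ (closed), /zruh/ (closed), /len/ (closed).
Open syllables: 1.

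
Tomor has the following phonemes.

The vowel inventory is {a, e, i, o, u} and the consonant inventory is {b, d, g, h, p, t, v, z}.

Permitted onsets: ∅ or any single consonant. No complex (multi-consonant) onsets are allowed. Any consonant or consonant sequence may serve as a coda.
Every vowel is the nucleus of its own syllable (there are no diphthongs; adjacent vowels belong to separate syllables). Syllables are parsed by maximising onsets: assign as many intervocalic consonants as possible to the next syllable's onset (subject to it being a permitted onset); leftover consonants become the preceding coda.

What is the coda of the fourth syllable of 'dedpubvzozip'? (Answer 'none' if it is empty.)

p

Vowels present: e, u, o, i; each is a nucleus, giving 4 syllables.
Between /e/ (V1) and /u/ (V2): /dp/ — longest licit onset from the right is /p/, leaving /d/ as coda.
Between /u/ (V2) and /o/ (V3): /bvz/ — longest licit onset from the right is /z/, leaving /bv/ as coda.
Between /o/ (V3) and /i/ (V4): /z/ is a single consonant, so it becomes the next onset.
Putting it together: ded.pubv.zo.zip.
Syllable 4 is /zip/: onset /z/, nucleus /i/, coda /p/.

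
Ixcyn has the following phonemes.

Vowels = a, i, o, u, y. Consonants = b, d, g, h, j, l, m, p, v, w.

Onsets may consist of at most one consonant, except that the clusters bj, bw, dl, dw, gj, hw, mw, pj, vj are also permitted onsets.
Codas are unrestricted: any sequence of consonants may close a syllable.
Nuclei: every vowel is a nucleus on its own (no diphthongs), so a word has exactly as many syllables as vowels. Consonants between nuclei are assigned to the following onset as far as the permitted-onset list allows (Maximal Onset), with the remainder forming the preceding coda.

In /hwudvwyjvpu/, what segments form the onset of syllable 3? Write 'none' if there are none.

p

Nuclei (vowels): u, y, u → 3 syllables.
V1 /u/ – V2 /y/: /dvw/ — longest licit onset from the right is /w/, leaving /dv/ as coda.
V2 /y/ – V3 /u/: /jvp/ — longest licit onset from the right is /p/, leaving /jv/ as coda.
Result: hwudv.wyjv.pu.
Syllable 3 is /pu/: onset /p/, nucleus /u/, coda ∅.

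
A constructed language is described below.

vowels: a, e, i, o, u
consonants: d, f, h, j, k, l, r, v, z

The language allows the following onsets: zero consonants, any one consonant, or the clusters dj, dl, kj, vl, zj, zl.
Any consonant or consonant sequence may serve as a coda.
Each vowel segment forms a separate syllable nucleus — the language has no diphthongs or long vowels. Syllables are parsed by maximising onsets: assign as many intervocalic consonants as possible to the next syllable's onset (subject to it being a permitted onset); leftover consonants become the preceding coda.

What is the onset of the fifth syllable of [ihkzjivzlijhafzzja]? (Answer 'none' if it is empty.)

zj

Nuclei (vowels): i, i, i, a, a → 5 syllables.
/i…i/ gap (V1→V2): /hkzj/ splits as /hk/ + /zj/ (/zj/ is the longest suffix that is a licit onset).
/i…i/ gap (V2→V3): cluster /vzl/ — the longest permitted-onset suffix is /zl/; onset = /zl/, preceding coda = /v/.
/i…a/ gap (V3→V4): /jh/ splits as /j/ + /h/ (/h/ is the longest suffix that is a licit onset).
/a…a/ gap (V4→V5): cluster /fzzj/ — the longest permitted-onset suffix is /zj/; onset = /zj/, preceding coda = /fz/.
Syllabification: ihk.zjiv.zlij.hafz.zja.
Syllable 5 is /zja/: onset /zj/, nucleus /a/, coda ∅.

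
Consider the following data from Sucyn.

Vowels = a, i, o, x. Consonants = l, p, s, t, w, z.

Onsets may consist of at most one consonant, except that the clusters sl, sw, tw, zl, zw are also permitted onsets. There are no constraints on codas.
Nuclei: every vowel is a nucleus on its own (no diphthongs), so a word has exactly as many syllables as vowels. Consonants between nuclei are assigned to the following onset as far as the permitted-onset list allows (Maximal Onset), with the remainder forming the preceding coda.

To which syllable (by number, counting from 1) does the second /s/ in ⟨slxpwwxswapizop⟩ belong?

The vowels are x, x, a, i, o — 5 nuclei, so 5 syllables.
/x…x/ gap (V1→V2): /pww/ — longest licit onset from the right is /w/, leaving /pw/ as coda.
/x…a/ gap (V2→V3): /sw/ is a licit onset in full, so it all attaches to the next syllable.
/a…i/ gap (V3→V4): just /p/ — single C goes to the following onset.
/i…o/ gap (V4→V5): /z/ is a single consonant, so it becomes the next onset.
Syllabification: slxpw.wx.swa.pi.zop.
The second /s/ is in the onset of syllable 3 (/swa/).

3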